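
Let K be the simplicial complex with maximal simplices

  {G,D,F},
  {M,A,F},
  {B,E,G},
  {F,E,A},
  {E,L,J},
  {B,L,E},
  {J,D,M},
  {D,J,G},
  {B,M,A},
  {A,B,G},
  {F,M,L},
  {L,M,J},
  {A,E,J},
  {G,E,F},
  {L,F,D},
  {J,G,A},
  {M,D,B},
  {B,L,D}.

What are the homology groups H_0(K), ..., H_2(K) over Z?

H_0 = Z,  H_1 = Z ⊕ Z/2,  H_2 = 0.

K has 9 vertices, 27 edges, 18 triangles.
rank ∂_0 = 0, rank ∂_1 = 8 ⇒ b_0 = 9 − 0 − 8 = 1; all invariant factors of ∂_1 are 1 so no torsion. So H_0 ≅ Z.
rank ∂_1 = 8, rank ∂_2 = 18 ⇒ b_1 = 27 − 8 − 18 = 1; ∂_2 has invariant factor(s) [2] giving torsion. So H_1 ≅ Z ⊕ Z/2.
rank ∂_2 = 18, rank ∂_3 = 0 ⇒ b_2 = 18 − 18 − 0 = 0. So H_2 ≅ 0.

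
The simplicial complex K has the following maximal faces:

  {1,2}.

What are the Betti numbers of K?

b_0 = 1, b_1 = 0.

Fix the vertex order 1 < 2 and write every simplex with vertices in increasing order. Then dim K = 1 and the simplices of K are:

  0-simplices (2): [1], [2]
  1-simplices (1): [1,2]

so the chain groups are C_0 ≅ Z^2, C_1 ≅ Z^1.

The boundary map ∂_1: C_1 → C_0 maps an edge to its endpoints' difference, ∂[p,q] = q − p. For instance
  ∂[1,2] = [2] − [1].
This gives a 2×1 integer matrix of rank 1; reducing to Smith normal form yields diagonal entries (1).

Now H_k = ker ∂_k / im ∂_{k+1}, so:

  H_0: rank C_0 − rank ∂_1 = 2 − 1 = 1, and the invariant factors of ∂_1 are all 1, so H_0 ≅ Z.
  H_1: rank ker ∂_1 − rank ∂_2 = (1 − 1) − 0 = 0, and there is no ∂_2, so H_1 ≅ 0.

(K is a triangulation of the 1-simplex.)

Hence the Betti numbers are b_0 = 1, b_1 = 0.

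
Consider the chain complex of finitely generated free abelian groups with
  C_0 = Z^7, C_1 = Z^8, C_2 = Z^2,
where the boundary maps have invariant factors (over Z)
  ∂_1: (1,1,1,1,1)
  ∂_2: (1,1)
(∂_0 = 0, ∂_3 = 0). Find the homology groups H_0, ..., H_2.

H_0 = Z^2,  H_1 = Z,  H_2 = 0.

H_0: b_0 = 7 − 0 − 5 = 2; torsion from ∂_1 factors > 1: none. So H_0 = Z^2.
H_1: b_1 = 8 − 5 − 2 = 1; torsion from ∂_2 factors > 1: none. So H_1 = Z.
H_2: b_2 = 2 − 2 − 0 = 0; torsion from ∂_3 factors > 1: none. So H_2 = 0.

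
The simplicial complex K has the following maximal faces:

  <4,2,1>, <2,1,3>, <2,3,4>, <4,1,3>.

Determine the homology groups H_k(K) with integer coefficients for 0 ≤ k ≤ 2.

H_0 = Z,  H_1 = 0,  H_2 = Z.

Fix the vertex order 1 < 2 < 3 < 4 and write every simplex with vertices in increasing order. Then dim K = 2 and the simplices of K are:

  0-simplices (4): [1], [2], [3], [4]
  1-simplices (6): [1,2], [1,3], [1,4], [2,3], [2,4], [3,4]
  2-simplices (4): [1,2,3], [1,2,4], [1,3,4], [2,3,4]

so the chain groups are C_0 ≅ Z^4, C_1 ≅ Z^6, C_2 ≅ Z^4.

∂_1: C_1 → C_0 is given by ∂[p,q] = [q] − [p]. For instance
  ∂[2,4] = [4] − [2].
The 4×6 boundary matrix has rank 3 and Smith normal form diag(1,1,1).

Boundary ∂_2: C_2 → C_1 maps a triangle to the signed sum of its edges. For instance
  ∂[1,3,4] = [3,4] − [1,4] + [1,3],
  ∂[1,2,4] = [2,4] − [1,4] + [1,2].
As a 6×4 matrix over Z this has rank 3, with invariant factors (1,1,1).

Now H_k = ker ∂_k / im ∂_{k+1}, so:

  H_0: rank C_0 − rank ∂_1 = 4 − 3 = 1, and the invariant factors of ∂_1 are all 1, so H_0 ≅ Z.
  H_1: rank ker ∂_1 − rank ∂_2 = (6 − 3) − 3 = 0, and the invariant factors of ∂_2 are all 1, so H_1 ≅ 0.
  H_2: rank ker ∂_2 − rank ∂_3 = (4 − 3) − 0 = 1, and there is no ∂_3, so H_2 ≅ Z.

As a check, the Euler characteristic is 4 − 6 + 4 = 2, which agrees with 1 − 0 + 1 = 2.
(K is a triangulation of the 2-sphere S^2.)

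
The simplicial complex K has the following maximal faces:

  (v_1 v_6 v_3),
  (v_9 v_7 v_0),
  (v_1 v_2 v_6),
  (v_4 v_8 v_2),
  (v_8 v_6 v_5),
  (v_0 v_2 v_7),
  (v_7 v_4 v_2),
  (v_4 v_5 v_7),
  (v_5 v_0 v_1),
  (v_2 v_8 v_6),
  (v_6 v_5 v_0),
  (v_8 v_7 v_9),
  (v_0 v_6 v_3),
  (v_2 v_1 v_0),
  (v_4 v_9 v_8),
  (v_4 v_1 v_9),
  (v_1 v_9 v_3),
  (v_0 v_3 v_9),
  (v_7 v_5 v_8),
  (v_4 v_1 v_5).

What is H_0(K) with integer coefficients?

Order the vertices as v_0 < v_1 < v_2 < v_3 < v_4 < v_5 < v_6 < v_7 < v_8 < v_9. Listing each simplex with vertices in this order, K has dimension 2 with simplices:

  0-simplices (10): [v_0], [v_1], [v_2], [v_3], [v_4], [v_5], [v_6], [v_7], [v_8], [v_9]
  1-simplices (30): (30 of them)
  2-simplices (20): (20 of them)

giving chain groups C_0 ≅ Z^10, C_1 ≅ Z^30, C_2 ≅ Z^20.

The boundary map ∂_1: C_1 → C_0 is given by ∂[p,q] = [q] − [p]. For instance
  ∂[v_0,v_1] = [v_1] − [v_0].
This gives a 10×30 integer matrix of rank 9; reducing to Smith normal form yields diagonal entries (1,1,1,1,1,1,1,1,1).

The boundary map ∂_2: C_2 → C_1 maps a triangle to the signed sum of its edges. For instance
  ∂[v_5,v_6,v_8] = [v_6,v_8] − [v_5,v_8] + [v_5,v_6],
  ∂[v_7,v_8,v_9] = [v_8,v_9] − [v_7,v_9] + [v_7,v_8].
The resulting 30×20 matrix has rank 20, and its Smith normal form has invariant factors (1,1,1,1,1,1,1,1,1,1,1,1,1,1,1,1,1,1,1,2).

Reading off H_k = ker ∂_k / im ∂_{k+1}:

  H_0: rank C_0 − rank ∂_1 = 10 − 9 = 1, and the invariant factors of ∂_1 are all 1, so H_0 = Z.

(K is a triangulation of the Klein bottle.)

H_0 = Z.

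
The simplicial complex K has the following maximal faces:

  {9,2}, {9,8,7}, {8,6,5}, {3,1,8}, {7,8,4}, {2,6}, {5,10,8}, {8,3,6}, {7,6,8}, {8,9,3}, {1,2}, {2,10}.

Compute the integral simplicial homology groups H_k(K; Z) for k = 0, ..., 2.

H_0 = Z,  H_1 = Z^3,  H_2 = 0.

Fix the vertex order 1 < 2 < 3 < 4 < 5 < 6 < 7 < 8 < 9 < 10 and write every simplex with vertices in increasing order. Then dim K = 2 and the simplices of K are:

  0-simplices (10): [1], [2], [3], [4], [5], [6], [7], [8], [9], [10]
  1-simplices (20): [1,2], [1,3], [1,8], [2,6], [2,9], [2,10], [3,6], [3,8], [3,9], [4,7], [4,8], [5,6], [5,8], [5,10], [6,7], [6,8], [7,8], [7,9], [8,9], [8,10]
  2-simplices (8): [1,3,8], [3,6,8], [3,8,9], [4,7,8], [5,6,8], [5,8,10], [6,7,8], [7,8,9]

Hence C_0 ≅ Z^10, C_1 ≅ Z^20, C_2 ≅ Z^8.

Boundary ∂_1: C_1 → C_0 is given by ∂[p,q] = [q] − [p].
The 10×20 boundary matrix has rank 9 and Smith normal form diag(1,1,1,1,1,1,1,1,1).

The boundary map ∂_2: C_2 → C_1 maps a triangle to the signed sum of its edges. For instance
  ∂[4,7,8] = [7,8] − [4,8] + [4,7],
  ∂[7,8,9] = [8,9] − [7,9] + [7,8].
The resulting 20×8 matrix has rank 8, and its Smith normal form has invariant factors (1,1,1,1,1,1,1,1).

From H_k ≅ ker(∂_k) / im(∂_{k+1}) we obtain:

  H_0: rank C_0 − rank ∂_1 = 10 − 9 = 1, and the invariant factors of ∂_1 are all 1, so H_0 = Z.
  H_1: rank ker ∂_1 − rank ∂_2 = (20 − 9) − 8 = 3, and the invariant factors of ∂_2 are all 1, so H_1 = Z^3.
  H_2: rank ker ∂_2 − rank ∂_3 = (8 − 8) − 0 = 0, and there is no ∂_3, so H_2 = 0.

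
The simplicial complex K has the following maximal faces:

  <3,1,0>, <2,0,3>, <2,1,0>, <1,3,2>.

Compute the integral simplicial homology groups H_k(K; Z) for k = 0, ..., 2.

H_0 = Z,  H_1 = 0,  H_2 = Z.

K has 4 vertices, 6 edges, 4 triangles.
rank ∂_0 = 0, rank ∂_1 = 3 ⇒ b_0 = 4 − 0 − 3 = 1; all invariant factors of ∂_1 are 1 so no torsion. So H_0 = Z.
rank ∂_1 = 3, rank ∂_2 = 3 ⇒ b_1 = 6 − 3 − 3 = 0; all invariant factors of ∂_2 are 1 so no torsion. So H_1 = 0.
rank ∂_2 = 3, rank ∂_3 = 0 ⇒ b_2 = 4 − 3 − 0 = 1. So H_2 = Z.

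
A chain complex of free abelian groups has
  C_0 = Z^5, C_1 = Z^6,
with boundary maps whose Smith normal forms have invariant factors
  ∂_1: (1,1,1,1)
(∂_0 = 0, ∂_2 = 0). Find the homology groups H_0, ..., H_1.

H_0 = Z,  H_1 = Z^2.

H_0: b_0 = 5 − 0 − 4 = 1; torsion from ∂_1 factors > 1: none. So H_0 = Z.
H_1: b_1 = 6 − 4 − 0 = 2; torsion from ∂_2 factors > 1: none. So H_1 = Z^2.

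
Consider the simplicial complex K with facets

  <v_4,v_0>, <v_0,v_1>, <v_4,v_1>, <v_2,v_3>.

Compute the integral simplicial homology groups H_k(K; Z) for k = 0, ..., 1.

H_0 = Z^2,  H_1 = Z.

Order the vertices as v_0 < v_1 < v_2 < v_3 < v_4. Listing each simplex with vertices in this order, K has dimension 1 with simplices:

  0-simplices (5): [v_0], [v_1], [v_2], [v_3], [v_4]
  1-simplices (4): [v_0,v_1], [v_0,v_4], [v_1,v_4], [v_2,v_3]

so the chain groups are C_0 ≅ Z^5, C_1 ≅ Z^4.

∂_1: C_1 → C_0 sends each edge [p,q] (with p < q) to q − p.
As a 5×4 matrix over Z this has rank 3, with invariant factors (1,1,1).

Computing H_k = (kernel of ∂_k) / (image of ∂_{k+1}):

  H_0: rank C_0 − rank ∂_1 = 5 − 3 = 2, and the invariant factors of ∂_1 are all 1, so H_0 = Z^2.
  H_1: rank ker ∂_1 − rank ∂_2 = (4 − 3) − 0 = 1, and there is no ∂_2, so H_1 = Z.

As a check, the Euler characteristic is 5 − 4 = 1, which agrees with 2 − 1 = 1.
(K is a triangulation of the disjoint union of the 1-simplex and the circle S^1.)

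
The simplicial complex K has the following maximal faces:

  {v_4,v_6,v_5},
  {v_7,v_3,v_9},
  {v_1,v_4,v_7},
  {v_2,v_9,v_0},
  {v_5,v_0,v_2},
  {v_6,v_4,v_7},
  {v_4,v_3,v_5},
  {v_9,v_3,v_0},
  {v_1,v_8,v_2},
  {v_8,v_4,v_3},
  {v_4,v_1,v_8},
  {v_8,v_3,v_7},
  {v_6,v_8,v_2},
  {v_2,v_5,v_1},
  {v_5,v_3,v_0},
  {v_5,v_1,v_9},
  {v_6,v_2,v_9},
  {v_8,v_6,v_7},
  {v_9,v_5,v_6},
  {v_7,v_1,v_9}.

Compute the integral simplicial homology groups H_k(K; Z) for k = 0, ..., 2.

Order the vertices as v_0 < v_1 < v_2 < v_3 < v_4 < v_5 < v_6 < v_7 < v_8 < v_9. Listing each simplex with vertices in this order, K has dimension 2 with simplices:

  0-simplices (10): [v_0], [v_1], [v_2], [v_3], [v_4], [v_5], [v_6], [v_7], [v_8], [v_9]
  1-simplices (30): (30 of them)
  2-simplices (20): (20 of them)

Hence C_0 ≅ Z^10, C_1 ≅ Z^30, C_2 ≅ Z^20.

The boundary map ∂_1: C_1 → C_0 is given by ∂[p,q] = [q] − [p].
The 10×30 boundary matrix has rank 9 and Smith normal form diag(1,1,1,1,1,1,1,1,1).

Boundary ∂_2: C_2 → C_1 acts by ∂[p,q,r] = [q,r] − [p,r] + [p,q]. For instance
  ∂[v_0,v_3,v_5] = [v_3,v_5] − [v_0,v_5] + [v_0,v_3],
  ∂[v_3,v_7,v_9] = [v_7,v_9] − [v_3,v_9] + [v_3,v_7].
This gives a 30×20 integer matrix of rank 20; reducing to Smith normal form yields diagonal entries (1,1,1,1,1,1,1,1,1,1,1,1,1,1,1,1,1,1,1,2).

Reading off H_k = ker ∂_k / im ∂_{k+1}:

  H_0: rank C_0 − rank ∂_1 = 10 − 9 = 1, and the invariant factors of ∂_1 are all 1, so H_0 ≅ Z.
  H_1: rank ker ∂_1 − rank ∂_2 = (30 − 9) − 20 = 1, and ∂_2 has invariant factor 2 > 1, so H_1 ≅ Z ⊕ Z/2.
  H_2: rank ker ∂_2 − rank ∂_3 = (20 − 20) − 0 = 0, and there is no ∂_3, so H_2 ≅ 0.

H_0 = Z,  H_1 = Z ⊕ Z/2,  H_2 = 0.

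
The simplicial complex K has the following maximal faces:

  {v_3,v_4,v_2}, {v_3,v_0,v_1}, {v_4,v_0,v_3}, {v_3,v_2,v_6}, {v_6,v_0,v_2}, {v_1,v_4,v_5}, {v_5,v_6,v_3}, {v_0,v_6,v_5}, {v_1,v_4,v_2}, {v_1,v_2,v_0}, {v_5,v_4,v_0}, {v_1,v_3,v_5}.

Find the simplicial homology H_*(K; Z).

H_0 = Z,  H_1 = Z/2,  H_2 = 0.

Take the total order v_0 < v_1 < v_2 < v_3 < v_4 < v_5 < v_6 on the vertex set. Then K (dimension 2) consists of the simplices:

  0-simplices (7): [v_0], [v_1], [v_2], [v_3], [v_4], [v_5], [v_6]
  1-simplices (18): (18 of them)
  2-simplices (12): (12 of them)

giving chain groups C_0 ≅ Z^7, C_1 ≅ Z^18, C_2 ≅ Z^12.

The boundary map ∂_1: C_1 → C_0 is given by ∂[p,q] = [q] − [p].
As a 7×18 matrix over Z this has rank 6, with invariant factors (1,1,1,1,1,1).

Boundary ∂_2: C_2 → C_1 acts by ∂[p,q,r] = [q,r] − [p,r] + [p,q]. For instance
  ∂[v_2,v_3,v_6] = [v_3,v_6] − [v_2,v_6] + [v_2,v_3],
  ∂[v_1,v_2,v_4] = [v_2,v_4] − [v_1,v_4] + [v_1,v_2].
As a 18×12 matrix over Z this has rank 12, with invariant factors (1,1,1,1,1,1,1,1,1,1,1,2).

From H_k ≅ ker(∂_k) / im(∂_{k+1}) we obtain:

  H_0: rank C_0 − rank ∂_1 = 7 − 6 = 1, and the invariant factors of ∂_1 are all 1, so H_0 = Z.
  H_1: rank ker ∂_1 − rank ∂_2 = (18 − 6) − 12 = 0, and ∂_2 has invariant factor 2 > 1, so H_1 = Z/2.
  H_2: rank ker ∂_2 − rank ∂_3 = (12 − 12) − 0 = 0, and there is no ∂_3, so H_2 = 0.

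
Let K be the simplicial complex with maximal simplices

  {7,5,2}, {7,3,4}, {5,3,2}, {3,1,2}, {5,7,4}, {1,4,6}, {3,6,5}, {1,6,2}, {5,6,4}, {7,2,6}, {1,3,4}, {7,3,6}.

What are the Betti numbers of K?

b_0 = 1, b_1 = 0, b_2 = 0.

Take the total order 1 < 2 < 3 < 4 < 5 < 6 < 7 on the vertex set. Then K (dimension 2) consists of the simplices:

  0-simplices (7): [1], [2], [3], [4], [5], [6], [7]
  1-simplices (18): [1,2], [1,3], [1,4], [1,6], [2,3], [2,5], [2,6], [2,7], [3,4], [3,5], [3,6], [3,7], [4,5], [4,6], [4,7], [5,6], [5,7], [6,7]
  2-simplices (12): [1,2,3], [1,2,6], [1,3,4], [1,4,6], [2,3,5], [2,5,7], [2,6,7], [3,4,7], [3,5,6], [3,6,7], [4,5,6], [4,5,7]

so the chain groups are C_0 ≅ Z^7, C_1 ≅ Z^18, C_2 ≅ Z^12.

∂_1: C_1 → C_0 is given by ∂[p,q] = [q] − [p]. For instance
  ∂[4,6] = [6] − [4].
The 7×18 boundary matrix has rank 6 and Smith normal form diag(1,1,1,1,1,1).

The boundary map ∂_2: C_2 → C_1 acts by ∂[p,q,r] = [q,r] − [p,r] + [p,q]. For instance
  ∂[2,6,7] = [6,7] − [2,7] + [2,6],
  ∂[1,3,4] = [3,4] − [1,4] + [1,3].
The resulting 18×12 matrix has rank 12, and its Smith normal form has invariant factors (1,1,1,1,1,1,1,1,1,1,1,2).

From H_k ≅ ker(∂_k) / im(∂_{k+1}) we obtain:

  H_0: rank C_0 − rank ∂_1 = 7 − 6 = 1, and the invariant factors of ∂_1 are all 1, so H_0 = Z.
  H_1: rank ker ∂_1 − rank ∂_2 = (18 − 6) − 12 = 0, and ∂_2 has invariant factor 2 > 1, so H_1 = Z/2.
  H_2: rank ker ∂_2 − rank ∂_3 = (12 − 12) − 0 = 0, and there is no ∂_3, so H_2 = 0.

Hence the Betti numbers are b_0 = 1, b_1 = 0, b_2 = 0.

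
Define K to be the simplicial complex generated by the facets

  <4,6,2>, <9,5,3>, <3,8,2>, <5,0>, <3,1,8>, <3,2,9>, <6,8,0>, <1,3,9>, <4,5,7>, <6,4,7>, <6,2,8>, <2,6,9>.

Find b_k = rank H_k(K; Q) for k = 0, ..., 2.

Fix the vertex order 0 < 1 < 2 < 3 < 4 < 5 < 6 < 7 < 8 < 9 and write every simplex with vertices in increasing order. Then dim K = 2 and the simplices of K are:

  0-simplices (10): [0], [1], [2], [3], [4], [5], [6], [7], [8], [9]
  1-simplices (22): [0,5], [0,6], [0,8], [1,3], [1,8], [1,9], [2,3], [2,4], [2,6], [2,8], [2,9], [3,5], [3,8], [3,9], [4,5], [4,6], [4,7], [5,7], [5,9], [6,7], [6,8], [6,9]
  2-simplices (11): [0,6,8], [1,3,8], [1,3,9], [2,3,8], [2,3,9], [2,4,6], [2,6,8], [2,6,9], [3,5,9], [4,5,7], [4,6,7]

so the chain groups are C_0 ≅ Z^10, C_1 ≅ Z^22, C_2 ≅ Z^11.

Boundary ∂_1: C_1 → C_0 sends each edge [p,q] (with p < q) to q − p. For instance
  ∂[0,5] = [5] − [0].
The resulting 10×22 matrix has rank 9, and its Smith normal form has invariant factors (1,1,1,1,1,1,1,1,1).

The boundary map ∂_2: C_2 → C_1 sends each 2-simplex [p,q,r] to [q,r] − [p,r] + [p,q]. For instance
  ∂[2,6,8] = [6,8] − [2,8] + [2,6],
  ∂[2,4,6] = [4,6] − [2,6] + [2,4].
This gives a 22×11 integer matrix of rank 11; reducing to Smith normal form yields diagonal entries (1,1,1,1,1,1,1,1,1,1,1).

Reading off H_k = ker ∂_k / im ∂_{k+1}:

  H_0: rank C_0 − rank ∂_1 = 10 − 9 = 1, and the invariant factors of ∂_1 are all 1, so H_0 = Z.
  H_1: rank ker ∂_1 − rank ∂_2 = (22 − 9) − 11 = 2, and the invariant factors of ∂_2 are all 1, so H_1 = Z^2.
  H_2: rank ker ∂_2 − rank ∂_3 = (11 − 11) − 0 = 0, and there is no ∂_3, so H_2 = 0.

As a check, the Euler characteristic is 10 − 22 + 11 = -1, which agrees with 1 − 2 + 0 = -1.

Hence the Betti numbers are b_0 = 1, b_1 = 2, b_2 = 0.

b_0 = 1, b_1 = 2, b_2 = 0.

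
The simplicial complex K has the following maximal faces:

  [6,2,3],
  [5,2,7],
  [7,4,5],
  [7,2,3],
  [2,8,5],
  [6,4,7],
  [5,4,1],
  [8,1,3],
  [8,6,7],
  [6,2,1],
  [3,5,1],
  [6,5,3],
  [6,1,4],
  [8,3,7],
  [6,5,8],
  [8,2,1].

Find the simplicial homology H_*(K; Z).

Fix the vertex order 1 < 2 < 3 < 4 < 5 < 6 < 7 < 8 and write every simplex with vertices in increasing order. Then dim K = 2 and the simplices of K are:

  0-simplices (8): [1], [2], [3], [4], [5], [6], [7], [8]
  1-simplices (24): (24 of them)
  2-simplices (16): [1,2,6], [1,2,8], [1,3,5], [1,3,8], [1,4,5], [1,4,6], [2,3,6], [2,3,7], [2,5,7], [2,5,8], [3,5,6], [3,7,8], [4,5,7], [4,6,7], [5,6,8], [6,7,8]

Hence C_0 ≅ Z^8, C_1 ≅ Z^24, C_2 ≅ Z^16.

Boundary ∂_1: C_1 → C_0 is given by ∂[p,q] = [q] − [p]. For instance
  ∂[3,5] = [5] − [3].
As a 8×24 matrix over Z this has rank 7, with invariant factors (1,1,1,1,1,1,1).

∂_2: C_2 → C_1 sends each 2-simplex [p,q,r] to [q,r] − [p,r] + [p,q]. For instance
  ∂[6,7,8] = [7,8] − [6,8] + [6,7],
  ∂[4,6,7] = [6,7] − [4,7] + [4,6].
As a 24×16 matrix over Z this has rank 15, with invariant factors (1,1,1,1,1,1,1,1,1,1,1,1,1,1,1).

Computing H_k = (kernel of ∂_k) / (image of ∂_{k+1}):

  H_0: rank C_0 − rank ∂_1 = 8 − 7 = 1, and the invariant factors of ∂_1 are all 1, so H_0 ≅ Z.
  H_1: rank ker ∂_1 − rank ∂_2 = (24 − 7) − 15 = 2, and the invariant factors of ∂_2 are all 1, so H_1 ≅ Z^2.
  H_2: rank ker ∂_2 − rank ∂_3 = (16 − 15) − 0 = 1, and there is no ∂_3, so H_2 ≅ Z.

As a check, the Euler characteristic is 8 − 24 + 16 = 0, which agrees with 1 − 2 + 1 = 0.

H_0 = Z,  H_1 = Z^2,  H_2 = Z.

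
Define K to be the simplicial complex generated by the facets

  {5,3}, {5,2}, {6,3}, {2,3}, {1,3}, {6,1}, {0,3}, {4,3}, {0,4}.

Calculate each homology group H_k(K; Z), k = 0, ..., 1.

H_0 = Z,  H_1 = Z^3.

K has 7 vertices, 9 edges.
rank ∂_0 = 0, rank ∂_1 = 6 ⇒ b_0 = 7 − 0 − 6 = 1; all invariant factors of ∂_1 are 1 so no torsion. So H_0 = Z.
rank ∂_1 = 6, rank ∂_2 = 0 ⇒ b_1 = 9 − 6 − 0 = 3. So H_1 = Z^3.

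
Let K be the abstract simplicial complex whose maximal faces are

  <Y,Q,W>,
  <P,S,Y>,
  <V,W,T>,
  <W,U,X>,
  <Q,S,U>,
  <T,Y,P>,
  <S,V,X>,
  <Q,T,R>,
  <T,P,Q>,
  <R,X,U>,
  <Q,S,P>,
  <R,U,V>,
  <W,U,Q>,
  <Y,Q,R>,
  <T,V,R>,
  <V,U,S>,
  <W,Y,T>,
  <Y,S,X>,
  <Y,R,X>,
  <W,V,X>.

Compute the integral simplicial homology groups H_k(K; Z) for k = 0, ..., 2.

H_0 = Z,  H_1 = Z ⊕ Z/2Z,  H_2 = 0.

K has 10 vertices, 30 edges, 20 triangles.
rank ∂_0 = 0, rank ∂_1 = 9 ⇒ b_0 = 10 − 0 − 9 = 1; all invariant factors of ∂_1 are 1 so no torsion. So H_0 ≅ Z.
rank ∂_1 = 9, rank ∂_2 = 20 ⇒ b_1 = 30 − 9 − 20 = 1; ∂_2 has invariant factor(s) [2] giving torsion. So H_1 ≅ Z ⊕ Z/2Z.
rank ∂_2 = 20, rank ∂_3 = 0 ⇒ b_2 = 20 − 20 − 0 = 0. So H_2 ≅ 0.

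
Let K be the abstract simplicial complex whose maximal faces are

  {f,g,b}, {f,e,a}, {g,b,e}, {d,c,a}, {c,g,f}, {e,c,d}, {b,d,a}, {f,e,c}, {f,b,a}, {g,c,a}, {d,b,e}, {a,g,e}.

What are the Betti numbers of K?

Fix the vertex order a < b < c < d < e < f < g and write every simplex with vertices in increasing order. Then dim K = 2 and the simplices of K are:

  0-simplices (7): a, b, c, d, e, f, g
  1-simplices (18): ab, ac, ad, ae, af, ag, bd, be, bf, bg, cd, ce, cf, cg, de, ef, eg, fg
  2-simplices (12): abd, abf, acd, acg, aef, aeg, bde, beg, bfg, cde, cef, cfg

so the chain groups are C_0 ≅ Z^7, C_1 ≅ Z^18, C_2 ≅ Z^12.

∂_1: C_1 → C_0 sends each edge [p,q] (with p < q) to q − p.
As a 7×18 matrix over Z this has rank 6, with invariant factors (1,1,1,1,1,1).

The boundary map ∂_2: C_2 → C_1 maps a triangle to the signed sum of its edges. For instance
  ∂aeg = eg − ag + ae,
  ∂abf = bf − af + ab.
The resulting 18×12 matrix has rank 12, and its Smith normal form has invariant factors (1,1,1,1,1,1,1,1,1,1,1,2).

Computing H_k = (kernel of ∂_k) / (image of ∂_{k+1}):

  H_0: rank C_0 − rank ∂_1 = 7 − 6 = 1, and the invariant factors of ∂_1 are all 1, so H_0 ≅ Z.
  H_1: rank ker ∂_1 − rank ∂_2 = (18 − 6) − 12 = 0, and ∂_2 has invariant factor 2 > 1, so H_1 ≅ Z_2.
  H_2: rank ker ∂_2 − rank ∂_3 = (12 − 12) − 0 = 0, and there is no ∂_3, so H_2 ≅ 0.

Hence the Betti numbers are b_0 = 1, b_1 = 0, b_2 = 0.

b_0 = 1, b_1 = 0, b_2 = 0.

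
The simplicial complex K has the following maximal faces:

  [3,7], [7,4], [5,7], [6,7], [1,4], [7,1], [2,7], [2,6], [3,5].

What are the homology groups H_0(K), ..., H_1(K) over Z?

Order the vertices as 1 < 2 < 3 < 4 < 5 < 6 < 7. Listing each simplex with vertices in this order, K has dimension 1 with simplices:

  0-simplices (7): [1], [2], [3], [4], [5], [6], [7]
  1-simplices (9): [1,4], [1,7], [2,6], [2,7], [3,5], [3,7], [4,7], [5,7], [6,7]

giving chain groups C_0 ≅ Z^7, C_1 ≅ Z^9.

The boundary map ∂_1: C_1 → C_0 maps an edge to its endpoints' difference, ∂[p,q] = q − p.
This gives a 7×9 integer matrix of rank 6; reducing to Smith normal form yields diagonal entries (1,1,1,1,1,1).

Now H_k = ker ∂_k / im ∂_{k+1}, so:

  H_0: rank C_0 − rank ∂_1 = 7 − 6 = 1, and the invariant factors of ∂_1 are all 1, so H_0 ≅ Z.
  H_1: rank ker ∂_1 − rank ∂_2 = (9 − 6) − 0 = 3, and there is no ∂_2, so H_1 ≅ Z^3.

H_0 = Z,  H_1 = Z^3.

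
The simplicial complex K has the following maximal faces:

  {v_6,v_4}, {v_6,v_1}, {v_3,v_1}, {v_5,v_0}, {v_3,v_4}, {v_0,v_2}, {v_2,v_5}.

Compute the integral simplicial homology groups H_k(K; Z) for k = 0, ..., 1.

Take the total order v_0 < v_1 < v_2 < v_3 < v_4 < v_5 < v_6 on the vertex set. Then K (dimension 1) consists of the simplices:

  0-simplices (7): [v_0], [v_1], [v_2], [v_3], [v_4], [v_5], [v_6]
  1-simplices (7): [v_0,v_2], [v_0,v_5], [v_1,v_3], [v_1,v_6], [v_2,v_5], [v_3,v_4], [v_4,v_6]

Hence C_0 ≅ Z^7, C_1 ≅ Z^7.

The boundary map ∂_1: C_1 → C_0 sends each edge [p,q] (with p < q) to q − p. For instance
  ∂[v_1,v_3] = [v_3] − [v_1].
The 7×7 boundary matrix has rank 5 and Smith normal form diag(1,1,1,1,1).

From H_k ≅ ker(∂_k) / im(∂_{k+1}) we obtain:

  H_0: rank C_0 − rank ∂_1 = 7 − 5 = 2, and the invariant factors of ∂_1 are all 1, so H_0 = Z^2.
  H_1: rank ker ∂_1 − rank ∂_2 = (7 − 5) − 0 = 2, and there is no ∂_2, so H_1 = Z^2.

As a check, the Euler characteristic is 7 − 7 = 0, which agrees with 2 − 2 = 0.

H_0 = Z^2,  H_1 = Z^2.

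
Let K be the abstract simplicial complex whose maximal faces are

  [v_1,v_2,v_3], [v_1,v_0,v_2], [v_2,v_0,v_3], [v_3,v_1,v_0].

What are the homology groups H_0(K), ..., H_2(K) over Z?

H_0 = Z,  H_1 = 0,  H_2 = Z.

Fix the vertex order v_0 < v_1 < v_2 < v_3 and write every simplex with vertices in increasing order. Then dim K = 2 and the simplices of K are:

  0-simplices (4): [v_0], [v_1], [v_2], [v_3]
  1-simplices (6): [v_0,v_1], [v_0,v_2], [v_0,v_3], [v_1,v_2], [v_1,v_3], [v_2,v_3]
  2-simplices (4): [v_0,v_1,v_2], [v_0,v_1,v_3], [v_0,v_2,v_3], [v_1,v_2,v_3]

giving chain groups C_0 ≅ Z^4, C_1 ≅ Z^6, C_2 ≅ Z^4.

Boundary ∂_1: C_1 → C_0 is given by ∂[p,q] = [q] − [p].
The 4×6 boundary matrix has rank 3 and Smith normal form diag(1,1,1).

The boundary map ∂_2: C_2 → C_1 acts by ∂[p,q,r] = [q,r] − [p,r] + [p,q]. For instance
  ∂[v_0,v_1,v_3] = [v_1,v_3] − [v_0,v_3] + [v_0,v_1],
  ∂[v_1,v_2,v_3] = [v_2,v_3] − [v_1,v_3] + [v_1,v_2].
The resulting 6×4 matrix has rank 3, and its Smith normal form has invariant factors (1,1,1).

Computing H_k = (kernel of ∂_k) / (image of ∂_{k+1}):

  H_0: rank C_0 − rank ∂_1 = 4 − 3 = 1, and the invariant factors of ∂_1 are all 1, so H_0 = Z.
  H_1: rank ker ∂_1 − rank ∂_2 = (6 − 3) − 3 = 0, and the invariant factors of ∂_2 are all 1, so H_1 = 0.
  H_2: rank ker ∂_2 − rank ∂_3 = (4 − 3) − 0 = 1, and there is no ∂_3, so H_2 = Z.

As a check, the Euler characteristic is 4 − 6 + 4 = 2, which agrees with 1 − 0 + 1 = 2.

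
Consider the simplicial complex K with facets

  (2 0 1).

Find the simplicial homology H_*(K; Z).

K has 3 vertices, 3 edges, 1 triangle.
rank ∂_0 = 0, rank ∂_1 = 2 ⇒ b_0 = 3 − 0 − 2 = 1; all invariant factors of ∂_1 are 1 so no torsion. So H_0 ≅ Z.
rank ∂_1 = 2, rank ∂_2 = 1 ⇒ b_1 = 3 − 2 − 1 = 0; all invariant factors of ∂_2 are 1 so no torsion. So H_1 ≅ 0.
rank ∂_2 = 1, rank ∂_3 = 0 ⇒ b_2 = 1 − 1 − 0 = 0. So H_2 ≅ 0.

H_0 = Z,  H_1 = 0,  H_2 = 0.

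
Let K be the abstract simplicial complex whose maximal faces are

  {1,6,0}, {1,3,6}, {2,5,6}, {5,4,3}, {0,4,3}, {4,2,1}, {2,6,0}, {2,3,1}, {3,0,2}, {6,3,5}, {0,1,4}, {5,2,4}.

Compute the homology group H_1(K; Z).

H_1 = Z_2.

We work with the vertex ordering 0 < 1 < 2 < 3 < 4 < 5 < 6. The simplices of K, each written with vertices in increasing order, are:

  0-simplices (7): [0], [1], [2], [3], [4], [5], [6]
  1-simplices (18): [0,1], [0,2], [0,3], [0,4], [0,6], [1,2], [1,3], [1,4], [1,6], [2,3], [2,4], [2,5], [2,6], [3,4], [3,5], [3,6], [4,5], [5,6]
  2-simplices (12): [0,1,4], [0,1,6], [0,2,3], [0,2,6], [0,3,4], [1,2,3], [1,2,4], [1,3,6], [2,4,5], [2,5,6], [3,4,5], [3,5,6]

so the chain groups are C_0 ≅ Z^7, C_1 ≅ Z^18, C_2 ≅ Z^12.

Boundary ∂_1: C_1 → C_0 maps an edge to its endpoints' difference, ∂[p,q] = q − p. For instance
  ∂[4,5] = [5] − [4].
This gives a 7×18 integer matrix of rank 6; reducing to Smith normal form yields diagonal entries (1,1,1,1,1,1).

∂_2: C_2 → C_1 acts by ∂[p,q,r] = [q,r] − [p,r] + [p,q]. For instance
  ∂[3,5,6] = [5,6] − [3,6] + [3,5],
  ∂[0,1,6] = [1,6] − [0,6] + [0,1].
The 18×12 boundary matrix has rank 12 and Smith normal form diag(1,1,1,1,1,1,1,1,1,1,1,2).

From H_k ≅ ker(∂_k) / im(∂_{k+1}) we obtain:

  H_1: rank ker ∂_1 − rank ∂_2 = (18 − 6) − 12 = 0, and ∂_2 has invariant factor 2 > 1, so H_1 ≅ Z_2.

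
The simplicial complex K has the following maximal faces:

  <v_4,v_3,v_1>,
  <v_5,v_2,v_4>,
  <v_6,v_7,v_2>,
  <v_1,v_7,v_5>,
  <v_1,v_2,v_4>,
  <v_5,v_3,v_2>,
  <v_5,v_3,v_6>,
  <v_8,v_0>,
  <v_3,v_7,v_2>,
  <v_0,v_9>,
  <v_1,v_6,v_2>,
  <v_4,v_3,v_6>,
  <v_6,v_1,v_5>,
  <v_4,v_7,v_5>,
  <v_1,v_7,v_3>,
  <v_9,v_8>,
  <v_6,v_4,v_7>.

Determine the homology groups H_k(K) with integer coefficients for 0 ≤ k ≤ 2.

Fix the vertex order v_0 < v_1 < v_2 < v_3 < v_4 < v_5 < v_6 < v_7 < v_8 < v_9 and write every simplex with vertices in increasing order. Then dim K = 2 and the simplices of K are:

  0-simplices (10): [v_0], [v_1], [v_2], [v_3], [v_4], [v_5], [v_6], [v_7], [v_8], [v_9]
  1-simplices (24): (24 of them)
  2-simplices (14): (14 of them)

Hence C_0 ≅ Z^10, C_1 ≅ Z^24, C_2 ≅ Z^14.

The boundary map ∂_1: C_1 → C_0 is given by ∂[p,q] = [q] − [p]. For instance
  ∂[v_1,v_2] = [v_2] − [v_1].
As a 10×24 matrix over Z this has rank 8, with invariant factors (1,1,1,1,1,1,1,1).

∂_2: C_2 → C_1 acts by ∂[p,q,r] = [q,r] − [p,r] + [p,q]. For instance
  ∂[v_4,v_6,v_7] = [v_6,v_7] − [v_4,v_7] + [v_4,v_6],
  ∂[v_3,v_5,v_6] = [v_5,v_6] − [v_3,v_6] + [v_3,v_5].
As a 24×14 matrix over Z this has rank 13, with invariant factors (1,1,1,1,1,1,1,1,1,1,1,1,1).

Now H_k = ker ∂_k / im ∂_{k+1}, so:

  H_0: rank C_0 − rank ∂_1 = 10 − 8 = 2, and the invariant factors of ∂_1 are all 1, so H_0 = Z^2.
  H_1: rank ker ∂_1 − rank ∂_2 = (24 − 8) − 13 = 3, and the invariant factors of ∂_2 are all 1, so H_1 = Z^3.
  H_2: rank ker ∂_2 − rank ∂_3 = (14 − 13) − 0 = 1, and there is no ∂_3, so H_2 = Z.

H_0 ≅ Z^2,  H_1 ≅ Z^3,  H_2 ≅ Z.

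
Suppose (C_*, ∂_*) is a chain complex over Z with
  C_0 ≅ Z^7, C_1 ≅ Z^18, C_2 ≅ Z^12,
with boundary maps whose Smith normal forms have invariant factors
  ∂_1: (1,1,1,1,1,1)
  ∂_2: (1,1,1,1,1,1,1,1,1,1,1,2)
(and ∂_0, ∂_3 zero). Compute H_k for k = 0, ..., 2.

H_0 ≅ Z,  H_1 ≅ Z/2,  H_2 = 0.

H_0: b_0 = 7 − 0 − 6 = 1; torsion from ∂_1 factors > 1: none. So H_0 ≅ Z.
H_1: b_1 = 18 − 6 − 12 = 0; torsion from ∂_2 factors > 1: [2]. So H_1 ≅ Z/2.
H_2: b_2 = 12 − 12 − 0 = 0; torsion from ∂_3 factors > 1: none. So H_2 ≅ 0.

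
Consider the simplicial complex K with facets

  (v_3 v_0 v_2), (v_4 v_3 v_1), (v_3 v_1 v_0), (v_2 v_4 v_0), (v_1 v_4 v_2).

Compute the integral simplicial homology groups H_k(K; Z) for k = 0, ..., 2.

Fix the vertex order v_0 < v_1 < v_2 < v_3 < v_4 and write every simplex with vertices in increasing order. Then dim K = 2 and the simplices of K are:

  0-simplices (5): [v_0], [v_1], [v_2], [v_3], [v_4]
  1-simplices (10): [v_0,v_1], [v_0,v_2], [v_0,v_3], [v_0,v_4], [v_1,v_2], [v_1,v_3], [v_1,v_4], [v_2,v_3], [v_2,v_4], [v_3,v_4]
  2-simplices (5): [v_0,v_1,v_3], [v_0,v_2,v_3], [v_0,v_2,v_4], [v_1,v_2,v_4], [v_1,v_3,v_4]

Hence C_0 ≅ Z^5, C_1 ≅ Z^10, C_2 ≅ Z^5.

∂_1: C_1 → C_0 sends each edge [p,q] (with p < q) to q − p. For instance
  ∂[v_3,v_4] = [v_4] − [v_3].
As a 5×10 matrix over Z this has rank 4, with invariant factors (1,1,1,1).

∂_2: C_2 → C_1 maps a triangle to the signed sum of its edges. For instance
  ∂[v_0,v_2,v_4] = [v_2,v_4] − [v_0,v_4] + [v_0,v_2],
  ∂[v_0,v_2,v_3] = [v_2,v_3] − [v_0,v_3] + [v_0,v_2].
The resulting 10×5 matrix has rank 5, and its Smith normal form has invariant factors (1,1,1,1,1).

Reading off H_k = ker ∂_k / im ∂_{k+1}:

  H_0: rank C_0 − rank ∂_1 = 5 − 4 = 1, and the invariant factors of ∂_1 are all 1, so H_0 ≅ Z.
  H_1: rank ker ∂_1 − rank ∂_2 = (10 − 4) − 5 = 1, and the invariant factors of ∂_2 are all 1, so H_1 ≅ Z.
  H_2: rank ker ∂_2 − rank ∂_3 = (5 − 5) − 0 = 0, and there is no ∂_3, so H_2 ≅ 0.

As a check, the Euler characteristic is 5 − 10 + 5 = 0, which agrees with 1 − 1 + 0 = 0.
(K is a triangulation of the Möbius band.)

H_0 = Z,  H_1 = Z,  H_2 = 0.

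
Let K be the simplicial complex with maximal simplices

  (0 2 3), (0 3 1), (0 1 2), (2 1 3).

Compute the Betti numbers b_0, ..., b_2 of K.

Order the vertices as 0 < 1 < 2 < 3. Listing each simplex with vertices in this order, K has dimension 2 with simplices:

  0-simplices (4): [0], [1], [2], [3]
  1-simplices (6): [0,1], [0,2], [0,3], [1,2], [1,3], [2,3]
  2-simplices (4): [0,1,2], [0,1,3], [0,2,3], [1,2,3]

so the chain groups are C_0 ≅ Z^4, C_1 ≅ Z^6, C_2 ≅ Z^4.

∂_1: C_1 → C_0 maps an edge to its endpoints' difference, ∂[p,q] = q − p. For instance
  ∂[0,2] = [2] − [0].
The 4×6 boundary matrix has rank 3 and Smith normal form diag(1,1,1).

The boundary map ∂_2: C_2 → C_1 sends each 2-simplex [p,q,r] to [q,r] − [p,r] + [p,q]. For instance
  ∂[0,1,2] = [1,2] − [0,2] + [0,1],
  ∂[0,1,3] = [1,3] − [0,3] + [0,1].
The resulting 6×4 matrix has rank 3, and its Smith normal form has invariant factors (1,1,1).

Now H_k = ker ∂_k / im ∂_{k+1}, so:

  H_0: rank C_0 − rank ∂_1 = 4 − 3 = 1, and the invariant factors of ∂_1 are all 1, so H_0 ≅ Z.
  H_1: rank ker ∂_1 − rank ∂_2 = (6 − 3) − 3 = 0, and the invariant factors of ∂_2 are all 1, so H_1 ≅ 0.
  H_2: rank ker ∂_2 − rank ∂_3 = (4 − 3) − 0 = 1, and there is no ∂_3, so H_2 ≅ Z.

(K is a triangulation of the 2-sphere S^2.)

Hence the Betti numbers are b_0 = 1, b_1 = 0, b_2 = 1.

b_0 = 1, b_1 = 0, b_2 = 1.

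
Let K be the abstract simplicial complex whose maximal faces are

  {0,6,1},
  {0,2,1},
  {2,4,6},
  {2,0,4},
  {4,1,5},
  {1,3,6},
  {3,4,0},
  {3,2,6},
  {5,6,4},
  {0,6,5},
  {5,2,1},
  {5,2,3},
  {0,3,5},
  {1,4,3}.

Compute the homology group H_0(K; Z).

We work with the vertex ordering 0 < 1 < 2 < 3 < 4 < 5 < 6. The simplices of K, each written with vertices in increasing order, are:

  0-simplices (7): [0], [1], [2], [3], [4], [5], [6]
  1-simplices (21): [0,1], [0,2], [0,3], [0,4], [0,5], [0,6], [1,2], [1,3], [1,4], [1,5], [1,6], [2,3], [2,4], [2,5], [2,6], [3,4], [3,5], [3,6], [4,5], [4,6], [5,6]
  2-simplices (14): [0,1,2], [0,1,6], [0,2,4], [0,3,4], [0,3,5], [0,5,6], [1,2,5], [1,3,4], [1,3,6], [1,4,5], [2,3,5], [2,3,6], [2,4,6], [4,5,6]

Hence C_0 ≅ Z^7, C_1 ≅ Z^21, C_2 ≅ Z^14.

Boundary ∂_1: C_1 → C_0 is given by ∂[p,q] = [q] − [p]. For instance
  ∂[1,6] = [6] − [1].
As a 7×21 matrix over Z this has rank 6, with invariant factors (1,1,1,1,1,1).

The boundary map ∂_2: C_2 → C_1 maps a triangle to the signed sum of its edges. For instance
  ∂[0,2,4] = [2,4] − [0,4] + [0,2],
  ∂[1,3,6] = [3,6] − [1,6] + [1,3].
The resulting 21×14 matrix has rank 13, and its Smith normal form has invariant factors (1,1,1,1,1,1,1,1,1,1,1,1,1).

From H_k ≅ ker(∂_k) / im(∂_{k+1}) we obtain:

  H_0: rank C_0 − rank ∂_1 = 7 − 6 = 1, and the invariant factors of ∂_1 are all 1, so H_0 = Z.

H_0 = Z.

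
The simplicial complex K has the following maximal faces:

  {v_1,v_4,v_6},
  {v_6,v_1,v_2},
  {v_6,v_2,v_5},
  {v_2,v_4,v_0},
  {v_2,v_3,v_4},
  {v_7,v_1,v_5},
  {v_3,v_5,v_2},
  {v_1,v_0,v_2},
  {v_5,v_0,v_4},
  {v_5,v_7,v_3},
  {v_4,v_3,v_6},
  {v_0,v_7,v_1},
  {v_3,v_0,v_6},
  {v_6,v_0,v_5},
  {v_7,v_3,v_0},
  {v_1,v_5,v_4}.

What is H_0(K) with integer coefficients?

H_0 = Z.

Take the total order v_0 < v_1 < v_2 < v_3 < v_4 < v_5 < v_6 < v_7 on the vertex set. Then K (dimension 2) consists of the simplices:

  0-simplices (8): [v_0], [v_1], [v_2], [v_3], [v_4], [v_5], [v_6], [v_7]
  1-simplices (24): (24 of them)
  2-simplices (16): (16 of them)

so the chain groups are C_0 ≅ Z^8, C_1 ≅ Z^24, C_2 ≅ Z^16.

Boundary ∂_1: C_1 → C_0 is given by ∂[p,q] = [q] − [p]. For instance
  ∂[v_0,v_6] = [v_6] − [v_0].
The resulting 8×24 matrix has rank 7, and its Smith normal form has invariant factors (1,1,1,1,1,1,1).

∂_2: C_2 → C_1 acts by ∂[p,q,r] = [q,r] − [p,r] + [p,q]. For instance
  ∂[v_2,v_3,v_5] = [v_3,v_5] − [v_2,v_5] + [v_2,v_3],
  ∂[v_1,v_2,v_6] = [v_2,v_6] − [v_1,v_6] + [v_1,v_2].
As a 24×16 matrix over Z this has rank 15, with invariant factors (1,1,1,1,1,1,1,1,1,1,1,1,1,1,1).

From H_k ≅ ker(∂_k) / im(∂_{k+1}) we obtain:

  H_0: rank C_0 − rank ∂_1 = 8 − 7 = 1, and the invariant factors of ∂_1 are all 1, so H_0 ≅ Z.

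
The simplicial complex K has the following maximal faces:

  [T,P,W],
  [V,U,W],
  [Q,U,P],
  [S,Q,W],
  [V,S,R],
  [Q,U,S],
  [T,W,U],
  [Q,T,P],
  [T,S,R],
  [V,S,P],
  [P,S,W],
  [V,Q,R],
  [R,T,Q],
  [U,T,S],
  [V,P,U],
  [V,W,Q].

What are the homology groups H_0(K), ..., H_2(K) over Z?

H_0 ≅ Z,  H_1 ≅ Z^2,  H_2 ≅ Z.

We work with the vertex ordering P < Q < R < S < T < U < V < W. The simplices of K, each written with vertices in increasing order, are:

  0-simplices (8): P, Q, R, S, T, U, V, W
  1-simplices (24): PQ, PS, PT, PU, PV, PW, QR, QS, QT, QU, QV, QW, RS, RT, RV, ST, SU, SV, SW, TU, TW, UV, UW, VW
  2-simplices (16): PQT, PQU, PSV, PSW, PTW, PUV, QRT, QRV, QSU, QSW, QVW, RST, RSV, STU, TUW, UVW

giving chain groups C_0 ≅ Z^8, C_1 ≅ Z^24, C_2 ≅ Z^16.

The boundary map ∂_1: C_1 → C_0 maps an edge to its endpoints' difference, ∂[p,q] = q − p.
This gives a 8×24 integer matrix of rank 7; reducing to Smith normal form yields diagonal entries (1,1,1,1,1,1,1).

The boundary map ∂_2: C_2 → C_1 maps a triangle to the signed sum of its edges. For instance
  ∂STU = TU − SU + ST,
  ∂QSU = SU − QU + QS.
This gives a 24×16 integer matrix of rank 15; reducing to Smith normal form yields diagonal entries (1,1,1,1,1,1,1,1,1,1,1,1,1,1,1).

Reading off H_k = ker ∂_k / im ∂_{k+1}:

  H_0: rank C_0 − rank ∂_1 = 8 − 7 = 1, and the invariant factors of ∂_1 are all 1, so H_0 = Z.
  H_1: rank ker ∂_1 − rank ∂_2 = (24 − 7) − 15 = 2, and the invariant factors of ∂_2 are all 1, so H_1 = Z^2.
  H_2: rank ker ∂_2 − rank ∂_3 = (16 − 15) − 0 = 1, and there is no ∂_3, so H_2 = Z.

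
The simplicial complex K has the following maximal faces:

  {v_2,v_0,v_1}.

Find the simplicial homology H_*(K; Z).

Fix the vertex order v_0 < v_1 < v_2 and write every simplex with vertices in increasing order. Then dim K = 2 and the simplices of K are:

  0-simplices (3): [v_0], [v_1], [v_2]
  1-simplices (3): [v_0,v_1], [v_0,v_2], [v_1,v_2]
  2-simplices (1): [v_0,v_1,v_2]

giving chain groups C_0 ≅ Z^3, C_1 ≅ Z^3, C_2 ≅ Z^1.

Boundary ∂_1: C_1 → C_0 maps an edge to its endpoints' difference, ∂[p,q] = q − p.
The resulting 3×3 matrix has rank 2, and its Smith normal form has invariant factors (1,1).

The boundary map ∂_2: C_2 → C_1 acts by ∂[p,q,r] = [q,r] − [p,r] + [p,q]. For instance
  ∂[v_0,v_1,v_2] = [v_1,v_2] − [v_0,v_2] + [v_0,v_1].
The resulting 3×1 matrix has rank 1, and its Smith normal form has invariant factors (1).

Reading off H_k = ker ∂_k / im ∂_{k+1}:

  H_0: rank C_0 − rank ∂_1 = 3 − 2 = 1, and the invariant factors of ∂_1 are all 1, so H_0 = Z.
  H_1: rank ker ∂_1 − rank ∂_2 = (3 − 2) − 1 = 0, and the invariant factors of ∂_2 are all 1, so H_1 = 0.
  H_2: rank ker ∂_2 − rank ∂_3 = (1 − 1) − 0 = 0, and there is no ∂_3, so H_2 = 0.

As a check, the Euler characteristic is 3 − 3 + 1 = 1, which agrees with 1 − 0 + 0 = 1.

H_0 ≅ Z,  H_1 = 0,  H_2 = 0.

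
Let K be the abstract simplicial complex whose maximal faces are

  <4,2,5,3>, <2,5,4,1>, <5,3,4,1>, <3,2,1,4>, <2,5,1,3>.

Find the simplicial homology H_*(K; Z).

H_0 = Z,  H_1 = 0,  H_2 = 0,  H_3 = Z.

Order the vertices as 1 < 2 < 3 < 4 < 5. Listing each simplex with vertices in this order, K has dimension 3 with simplices:

  0-simplices (5): [1], [2], [3], [4], [5]
  1-simplices (10): [1,2], [1,3], [1,4], [1,5], [2,3], [2,4], [2,5], [3,4], [3,5], [4,5]
  2-simplices (10): [1,2,3], [1,2,4], [1,2,5], [1,3,4], [1,3,5], [1,4,5], [2,3,4], [2,3,5], [2,4,5], [3,4,5]
  3-simplices (5): [1,2,3,4], [1,2,3,5], [1,2,4,5], [1,3,4,5], [2,3,4,5]

so the chain groups are C_0 ≅ Z^5, C_1 ≅ Z^10, C_2 ≅ Z^10, C_3 ≅ Z^5.

The boundary map ∂_1: C_1 → C_0 maps an edge to its endpoints' difference, ∂[p,q] = q − p. For instance
  ∂[1,3] = [3] − [1].
This gives a 5×10 integer matrix of rank 4; reducing to Smith normal form yields diagonal entries (1,1,1,1).

Boundary ∂_2: C_2 → C_1 acts by ∂[p,q,r] = [q,r] − [p,r] + [p,q]. For instance
  ∂[1,4,5] = [4,5] − [1,5] + [1,4],
  ∂[2,3,4] = [3,4] − [2,4] + [2,3].
As a 10×10 matrix over Z this has rank 6, with invariant factors (1,1,1,1,1,1).

Boundary ∂_3: C_3 → C_2 sends each 3-simplex σ to the alternating sum Σ_i (−1)^i (σ with its i-th vertex removed). For instance
  ∂[1,2,3,5] = [2,3,5] − [1,3,5] + [1,2,5] − [1,2,3],
  ∂[1,2,4,5] = [2,4,5] − [1,4,5] + [1,2,5] − [1,2,4].
The resulting 10×5 matrix has rank 4, and its Smith normal form has invariant factors (1,1,1,1).

From H_k ≅ ker(∂_k) / im(∂_{k+1}) we obtain:

  H_0: rank C_0 − rank ∂_1 = 5 − 4 = 1, and the invariant factors of ∂_1 are all 1, so H_0 ≅ Z.
  H_1: rank ker ∂_1 − rank ∂_2 = (10 − 4) − 6 = 0, and the invariant factors of ∂_2 are all 1, so H_1 ≅ 0.
  H_2: rank ker ∂_2 − rank ∂_3 = (10 − 6) − 4 = 0, and the invariant factors of ∂_3 are all 1, so H_2 ≅ 0.
  H_3: rank ker ∂_3 − rank ∂_4 = (5 − 4) − 0 = 1, and there is no ∂_4, so H_3 ≅ Z.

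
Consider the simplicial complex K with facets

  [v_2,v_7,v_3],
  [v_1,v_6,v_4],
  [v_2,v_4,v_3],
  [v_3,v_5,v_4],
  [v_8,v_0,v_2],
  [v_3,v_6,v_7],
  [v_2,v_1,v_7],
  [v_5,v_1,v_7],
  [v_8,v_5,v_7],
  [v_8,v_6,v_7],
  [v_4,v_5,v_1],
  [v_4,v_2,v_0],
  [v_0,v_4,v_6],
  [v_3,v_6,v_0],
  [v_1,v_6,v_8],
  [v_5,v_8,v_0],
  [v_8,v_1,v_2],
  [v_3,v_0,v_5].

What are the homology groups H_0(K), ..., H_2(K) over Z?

We work with the vertex ordering v_0 < v_1 < v_2 < v_3 < v_4 < v_5 < v_6 < v_7 < v_8. The simplices of K, each written with vertices in increasing order, are:

  0-simplices (9): [v_0], [v_1], [v_2], [v_3], [v_4], [v_5], [v_6], [v_7], [v_8]
  1-simplices (27): (27 of them)
  2-simplices (18): (18 of them)

so the chain groups are C_0 ≅ Z^9, C_1 ≅ Z^27, C_2 ≅ Z^18.

The boundary map ∂_1: C_1 → C_0 maps an edge to its endpoints' difference, ∂[p,q] = q − p. For instance
  ∂[v_3,v_5] = [v_5] − [v_3].
The resulting 9×27 matrix has rank 8, and its Smith normal form has invariant factors (1,1,1,1,1,1,1,1).

The boundary map ∂_2: C_2 → C_1 maps a triangle to the signed sum of its edges. For instance
  ∂[v_3,v_6,v_7] = [v_6,v_7] − [v_3,v_7] + [v_3,v_6],
  ∂[v_3,v_4,v_5] = [v_4,v_5] − [v_3,v_5] + [v_3,v_4].
As a 27×18 matrix over Z this has rank 18, with invariant factors (1,1,1,1,1,1,1,1,1,1,1,1,1,1,1,1,1,2).

Now H_k = ker ∂_k / im ∂_{k+1}, so:

  H_0: rank C_0 − rank ∂_1 = 9 − 8 = 1, and the invariant factors of ∂_1 are all 1, so H_0 = Z.
  H_1: rank ker ∂_1 − rank ∂_2 = (27 − 8) − 18 = 1, and ∂_2 has invariant factor 2 > 1, so H_1 = Z ⊕ Z/2.
  H_2: rank ker ∂_2 − rank ∂_3 = (18 − 18) − 0 = 0, and there is no ∂_3, so H_2 = 0.

As a check, the Euler characteristic is 9 − 27 + 18 = 0, which agrees with 1 − 1 + 0 = 0.

H_0 = Z,  H_1 = Z ⊕ Z/2,  H_2 = 0.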